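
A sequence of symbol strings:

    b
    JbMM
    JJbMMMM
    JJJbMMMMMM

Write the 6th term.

Every step adds J to the front and MM to the end of the previous string.
From JJJbMMMMMM, 2 further steps: JJJbMMMMMM → JJJJbMMMMMMMM → (answer).

JJJJJbMMMMMMMMMM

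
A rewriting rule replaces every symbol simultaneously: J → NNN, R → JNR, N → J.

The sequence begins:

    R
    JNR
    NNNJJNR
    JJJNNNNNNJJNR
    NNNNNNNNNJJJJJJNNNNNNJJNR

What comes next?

Replace each of the 25 characters of NNNNNNNNNJJJJJJNNNNNNJJNR in place — J J J J J J J J J NNN NNN NNN NNN NNN NNN J J J J J J NNN NNN J JNR — and concatenate.

JJJJJJJJJNNNNNNNNNNNNNNNNNNJJJJJJNNNNNNJJNR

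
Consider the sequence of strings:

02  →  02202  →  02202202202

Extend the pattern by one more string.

s(k+1) = s(k)·2·s(k) — each term doubles the last with '2' between the halves.
Doubling 02202202202 with '2' between the halves:

02202202202202202202202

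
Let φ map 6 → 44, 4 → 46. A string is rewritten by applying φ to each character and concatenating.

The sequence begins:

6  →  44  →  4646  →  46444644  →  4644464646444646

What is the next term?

46444646464446444644464646444644

Replace each of the 16 characters of 4644464646444646 in place — 46 44 46 46 46 44 46 44 46 44 46 46 46 44 46 44 — and concatenate.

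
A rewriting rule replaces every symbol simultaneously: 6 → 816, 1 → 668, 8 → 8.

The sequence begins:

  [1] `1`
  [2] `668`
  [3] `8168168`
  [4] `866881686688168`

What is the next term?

8816816886688168816816886688168

Replace each of the 15 characters of 866881686688168 in place — 8 816 816 8 8 668 816 8 816 816 8 8 668 816 8 — and concatenate.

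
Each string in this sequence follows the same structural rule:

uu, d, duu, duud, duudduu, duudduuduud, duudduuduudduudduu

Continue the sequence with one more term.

duudduuduudduudduuduudduuduud

This is a Fibonacci-style word recurrence s(k) = s(k−1)·s(k−2): e.g. d·uu = duu.
The next term joins duudduuduudduudduu and duudduuduud.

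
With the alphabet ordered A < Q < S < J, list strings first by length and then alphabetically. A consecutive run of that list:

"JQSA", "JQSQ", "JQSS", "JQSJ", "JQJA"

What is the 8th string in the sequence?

Continuing the enumeration 3 steps past JQJA: JQJA → JQJQ → JQJS → (answer).

JQJJ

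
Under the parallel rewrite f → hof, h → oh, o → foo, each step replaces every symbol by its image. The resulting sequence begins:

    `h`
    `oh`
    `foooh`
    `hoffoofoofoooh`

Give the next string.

Replace each of the 14 characters of hoffoofoofoooh in place — oh foo hof hof foo foo hof foo foo hof foo foo foo oh — and concatenate.

ohfoohofhoffoofoohoffoofoohoffoofoofoooh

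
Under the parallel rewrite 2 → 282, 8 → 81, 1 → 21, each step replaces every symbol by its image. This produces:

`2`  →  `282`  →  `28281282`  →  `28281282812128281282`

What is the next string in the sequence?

Rewriting the 20 symbols of 28281282812128281282 one by one yields 282 81 282 81 21 282 81 282 81 21 282 21 282 81 282 81 21 282 81 282; concatenated:

2828128281212828128281212822128281282812128281282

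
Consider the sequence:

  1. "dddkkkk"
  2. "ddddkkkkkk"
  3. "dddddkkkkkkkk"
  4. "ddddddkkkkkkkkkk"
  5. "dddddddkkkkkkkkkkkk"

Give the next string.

ddddddddkkkkkkkkkkkkkk

Each string has the form d^{n+1} k^{2n}, where the shown terms are n = 2, 3, 4, 5, 6.
At n = 7 the blocks have lengths 8, 14.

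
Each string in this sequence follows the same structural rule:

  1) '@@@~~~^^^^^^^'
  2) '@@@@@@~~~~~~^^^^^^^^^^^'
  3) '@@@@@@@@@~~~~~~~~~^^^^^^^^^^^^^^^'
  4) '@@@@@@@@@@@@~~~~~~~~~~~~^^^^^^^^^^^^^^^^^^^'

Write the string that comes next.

@@@@@@@@@@@@@@@~~~~~~~~~~~~~~~^^^^^^^^^^^^^^^^^^^^^^^

Term n consists of 3n @'s, followed by 3n ~'s, followed by 4n+3 ^'s (n = 1, 2, …).
For the next term, n = 5, so the run lengths are 15, 15, 23.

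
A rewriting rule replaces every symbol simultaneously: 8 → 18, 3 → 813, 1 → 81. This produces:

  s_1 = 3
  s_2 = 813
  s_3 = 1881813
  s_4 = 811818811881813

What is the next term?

φ(811818811881813) expands symbol-by-symbol to 18 81 81 18 81 18 18 81 81 18 18 81 18 81 813; joining the 15 pieces gives the next term.

1881811881181881811818811881813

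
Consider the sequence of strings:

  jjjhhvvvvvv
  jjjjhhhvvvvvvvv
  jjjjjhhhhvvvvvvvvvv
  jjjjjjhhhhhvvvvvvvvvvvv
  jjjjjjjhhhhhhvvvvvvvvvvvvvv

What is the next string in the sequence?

jjjjjjjjhhhhhhhvvvvvvvvvvvvvvvv

Each string has the form j^{n} h^{n-1} v^{2n}, where the shown terms are n = 3, 4, 5, 6, 7.
For the next term, n = 8, so the run lengths are 8, 7, 16.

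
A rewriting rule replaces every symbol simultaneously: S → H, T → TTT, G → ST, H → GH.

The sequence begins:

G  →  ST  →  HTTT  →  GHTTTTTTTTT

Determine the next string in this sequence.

STGHTTTTTTTTTTTTTTTTTTTTTTTTTTT

Expanding GHTTTTTTTTT: G→ST, H→GH, T→TTT, T→TTT, T→TTT, T→TTT, T→TTT, T→TTT, T→TTT, T→TTT, T→TTT. Concatenated: ST GH TTT TTT TTT TTT TTT TTT TTT TTT TTT.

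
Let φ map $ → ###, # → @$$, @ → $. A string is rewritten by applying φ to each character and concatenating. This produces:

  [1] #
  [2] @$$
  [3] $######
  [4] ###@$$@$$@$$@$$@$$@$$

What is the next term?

φ(###@$$@$$@$$@$$@$$@$$) expands symbol-by-symbol to @$$ @$$ @$$ $ ### ### $ ### ### $ ### ### $ ### ### $ ### ### $ ### ###; joining the 21 pieces gives the next term.

@$$@$$@$$$######$######$######$######$######$######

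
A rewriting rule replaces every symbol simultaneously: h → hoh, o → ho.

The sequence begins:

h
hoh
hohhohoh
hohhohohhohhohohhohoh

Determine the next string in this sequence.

Applying the rule to each of the 21 symbols of hohhohohhohhohohhohoh gives the pieces hoh ho hoh hoh ho hoh ho hoh hoh ho hoh hoh ho hoh ho hoh hoh ho hoh ho hoh, which concatenate to the answer.

hohhohohhohhohohhohohhohhohohhohhohohhohohhohhohohhohoh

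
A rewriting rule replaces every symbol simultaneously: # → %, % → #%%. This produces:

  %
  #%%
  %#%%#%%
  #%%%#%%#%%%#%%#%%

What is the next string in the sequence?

%#%%#%%#%%%#%%#%%%#%%#%%#%%%#%%#%%%#%%#%%

Replace each of the 17 characters of #%%%#%%#%%%#%%#%% in place — % #%% #%% #%% % #%% #%% % #%% #%% #%% % #%% #%% % #%% #%% — and concatenate.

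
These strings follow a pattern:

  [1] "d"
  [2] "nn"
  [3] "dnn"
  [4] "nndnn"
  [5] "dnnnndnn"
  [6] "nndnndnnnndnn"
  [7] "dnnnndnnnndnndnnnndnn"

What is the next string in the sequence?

nndnndnnnndnndnnnndnnnndnndnnnndnn

This is a Fibonacci-style word recurrence s(k) = s(k−2)·s(k−1): e.g. d·nn = dnn.
The next term joins nndnndnnnndnn and dnnnndnnnndnndnnnndnn.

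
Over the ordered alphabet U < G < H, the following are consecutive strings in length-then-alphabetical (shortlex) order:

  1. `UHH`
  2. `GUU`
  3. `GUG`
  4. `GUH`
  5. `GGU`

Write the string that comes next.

GGG

Find the rightmost character of GGU below H, bump it to the next letter, and reset everything to its right to U.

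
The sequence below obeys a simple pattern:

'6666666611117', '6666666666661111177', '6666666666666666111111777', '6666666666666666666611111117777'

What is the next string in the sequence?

6666666666666666666666661111111177777

The n-th term is 4n 6's then n+2 1's then n-1 7's, where the shown terms are n = 2, 3, 4, 5.
Setting n = 6 gives 24, 8, 5 characters in each block.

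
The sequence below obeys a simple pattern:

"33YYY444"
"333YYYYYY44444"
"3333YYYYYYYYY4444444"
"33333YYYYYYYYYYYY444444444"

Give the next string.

333333YYYYYYYYYYYYYYY44444444444

The n-th term is n+1 3's then 3n Y's then 2n+1 4's (n = 1, 2, …).
Setting n = 5 gives 6, 15, 11 characters in each block.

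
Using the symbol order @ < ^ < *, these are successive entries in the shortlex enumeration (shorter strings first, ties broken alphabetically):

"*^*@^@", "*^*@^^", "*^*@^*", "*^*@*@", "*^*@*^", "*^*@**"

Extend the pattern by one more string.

*^*^@@

Treat *^*@** as a base-3 numeral over the given alphabet and add one, carrying through any trailing *'s.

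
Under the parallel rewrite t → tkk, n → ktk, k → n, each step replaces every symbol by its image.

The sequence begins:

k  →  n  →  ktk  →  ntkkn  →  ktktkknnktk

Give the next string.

ntkkntkknnktkktkntkkn

Rewriting each symbol of ktktkknnktk: k→n, t→tkk, k→n, t→tkk, k→n, k→n, n→ktk, n→ktk, k→n, t→tkk, k→n, which concatenates to n tkk n tkk n n ktk ktk n tkk n.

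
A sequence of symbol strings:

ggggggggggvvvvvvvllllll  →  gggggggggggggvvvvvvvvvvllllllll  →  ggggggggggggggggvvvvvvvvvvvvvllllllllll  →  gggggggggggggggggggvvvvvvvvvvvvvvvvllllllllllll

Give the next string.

ggggggggggggggggggggggvvvvvvvvvvvvvvvvvvvllllllllllllll

The n-th term is 3n+1 g's then 3n-2 v's then 2n l's, where the shown terms are n = 3, 4, 5, 6.
Setting n = 7 gives 22, 19, 14 characters in each block.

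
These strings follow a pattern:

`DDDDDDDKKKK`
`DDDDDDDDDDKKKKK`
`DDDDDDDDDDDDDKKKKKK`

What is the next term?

DDDDDDDDDDDDDDDDKKKKKKK

Reading off run lengths: D runs 7, 10, 13; K runs 4, 5, 6 — each is linear in n, where the shown terms are n = 2, 3, 4.
Setting n = 5 gives 16, 7 characters in each block.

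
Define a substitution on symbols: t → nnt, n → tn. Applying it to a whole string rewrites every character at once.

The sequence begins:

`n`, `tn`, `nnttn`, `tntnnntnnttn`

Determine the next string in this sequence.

Expanding tntnnntnnttn: t→nnt, n→tn, t→nnt, n→tn, n→tn, n→tn, t→nnt, n→tn, n→tn, t→nnt, t→nnt, n→tn. Concatenated: nnt tn nnt tn tn tn nnt tn tn nnt nnt tn.

nnttnnnttntntnnnttntnnntnnttn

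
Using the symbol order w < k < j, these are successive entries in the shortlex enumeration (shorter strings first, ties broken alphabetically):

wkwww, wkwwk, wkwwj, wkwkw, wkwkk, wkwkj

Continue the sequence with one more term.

Treat wkwkj as a base-3 numeral over the given alphabet and add one, carrying through any trailing j's.

wkwjw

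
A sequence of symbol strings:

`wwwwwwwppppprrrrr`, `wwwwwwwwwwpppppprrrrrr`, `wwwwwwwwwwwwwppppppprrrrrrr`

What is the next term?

wwwwwwwwwwwwwwwwpppppppprrrrrrrr

Term n consists of 3n+1 w's, followed by n+3 p's, followed by n+3 r's, where the shown terms are n = 2, 3, 4.
Setting n = 5 gives 16, 8, 8 characters in each block.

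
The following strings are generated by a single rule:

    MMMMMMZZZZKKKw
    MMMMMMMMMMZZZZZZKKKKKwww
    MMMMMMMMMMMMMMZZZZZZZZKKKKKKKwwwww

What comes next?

MMMMMMMMMMMMMMMMMMZZZZZZZZZZKKKKKKKKKwwwwwww

The n-th term is 4n+2 M's then 2n+2 Z's then 2n+1 K's then 2n-1 w's (n = 1, 2, …).
For the next term, n = 4, so the run lengths are 18, 10, 9, 7.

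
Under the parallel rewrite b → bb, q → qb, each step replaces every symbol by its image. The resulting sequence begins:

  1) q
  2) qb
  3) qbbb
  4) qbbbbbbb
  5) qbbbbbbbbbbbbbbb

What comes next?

φ(qbbbbbbbbbbbbbbb) expands symbol-by-symbol to qb bb bb bb bb bb bb bb bb bb bb bb bb bb bb bb; joining the 16 pieces gives the next term.

qbbbbbbbbbbbbbbbbbbbbbbbbbbbbbbb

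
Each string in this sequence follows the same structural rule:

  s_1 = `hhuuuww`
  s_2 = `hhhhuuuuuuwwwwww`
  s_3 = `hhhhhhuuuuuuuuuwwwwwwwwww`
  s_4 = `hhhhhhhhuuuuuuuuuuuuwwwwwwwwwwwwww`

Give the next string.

Reading off run lengths: h runs 2, 4, 6, 8; u runs 3, 6, 9, 12; w runs 2, 6, 10, 14 — each is linear in n (n = 1, 2, …).
For the next term, n = 5, so the run lengths are 10, 15, 18.

hhhhhhhhhhuuuuuuuuuuuuuuuwwwwwwwwwwwwwwwwww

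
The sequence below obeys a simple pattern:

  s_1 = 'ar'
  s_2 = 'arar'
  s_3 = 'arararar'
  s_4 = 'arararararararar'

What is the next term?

arararararararararararararararar

s(k+1) = s(k)·s(k) — each term doubles the last.
So the next term is two copies of arararararararar.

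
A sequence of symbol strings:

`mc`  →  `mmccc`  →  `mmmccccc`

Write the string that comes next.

mmmmccccccc

Reading off run lengths: m runs 1, 2, 3; c runs 1, 3, 5 — each is linear in n (n = 1, 2, …).
At n = 4 the blocks have lengths 4, 7.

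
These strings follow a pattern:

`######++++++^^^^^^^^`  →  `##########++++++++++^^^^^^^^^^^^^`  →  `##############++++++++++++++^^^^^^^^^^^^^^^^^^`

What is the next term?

##################++++++++++++++++++^^^^^^^^^^^^^^^^^^^^^^^

Each string has the form #^{4n+2} +^{4n+2} ^^{5n+3} (n = 1, 2, …).
Setting n = 4 gives 18, 18, 23 characters in each block.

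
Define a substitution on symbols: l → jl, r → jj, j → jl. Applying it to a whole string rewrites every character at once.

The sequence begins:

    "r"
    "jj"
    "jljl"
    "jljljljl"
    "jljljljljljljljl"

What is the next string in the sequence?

jljljljljljljljljljljljljljljljl

φ(jljljljljljljljl) expands symbol-by-symbol to jl jl jl jl jl jl jl jl jl jl jl jl jl jl jl jl; joining the 16 pieces gives the next term.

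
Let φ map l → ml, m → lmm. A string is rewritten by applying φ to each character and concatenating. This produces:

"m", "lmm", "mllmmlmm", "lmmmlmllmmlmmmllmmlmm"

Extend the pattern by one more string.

mllmmlmmlmmmllmmmlmllmmlmmmllmmlmmlmmmlmllmmlmmmllmmlmm

Applying the rule to each of the 21 symbols of lmmmlmllmmlmmmllmmlmm gives the pieces ml lmm lmm lmm ml lmm ml ml lmm lmm ml lmm lmm lmm ml ml lmm lmm ml lmm lmm, which concatenate to the answer.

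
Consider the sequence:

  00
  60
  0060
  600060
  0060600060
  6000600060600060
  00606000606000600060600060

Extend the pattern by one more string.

Each term (from the third on) is the two preceding terms concatenated in order: term 3 = 00·60 = 0060.
The next term joins 6000600060600060 and 00606000606000600060600060.

600060006060006000606000606000600060600060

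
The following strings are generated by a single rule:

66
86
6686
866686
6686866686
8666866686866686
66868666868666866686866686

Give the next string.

866686668686668666868666868666866686866686

This is a Fibonacci-style word recurrence s(k) = s(k−2)·s(k−1): e.g. 66·86 = 6686.
Continuing: 8666866686866686 · 66868666868666866686866686 gives term 8.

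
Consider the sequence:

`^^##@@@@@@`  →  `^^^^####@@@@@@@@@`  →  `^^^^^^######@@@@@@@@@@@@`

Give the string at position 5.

Each string has the form ^^{2n-2} #^{2n-2} @^{3n}, where the shown terms are n = 2, 3, 4.
Setting n = 6 gives 10, 10, 18 characters in each block.

^^^^^^^^^^##########@@@@@@@@@@@@@@@@@@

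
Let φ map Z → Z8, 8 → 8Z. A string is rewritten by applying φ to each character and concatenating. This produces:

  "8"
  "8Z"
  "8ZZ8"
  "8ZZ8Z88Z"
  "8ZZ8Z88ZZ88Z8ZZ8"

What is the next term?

8ZZ8Z88ZZ88Z8ZZ8Z88Z8ZZ88ZZ8Z88Z

Applying the rule to each of the 16 symbols of 8ZZ8Z88ZZ88Z8ZZ8 gives the pieces 8Z Z8 Z8 8Z Z8 8Z 8Z Z8 Z8 8Z 8Z Z8 8Z Z8 Z8 8Z, which concatenate to the answer.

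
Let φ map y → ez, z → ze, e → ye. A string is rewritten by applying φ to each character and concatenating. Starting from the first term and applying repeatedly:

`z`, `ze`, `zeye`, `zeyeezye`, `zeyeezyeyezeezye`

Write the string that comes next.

Rewriting the 16 symbols of zeyeezyeyezeezye one by one yields ze ye ez ye ye ze ez ye ez ye ze ye ye ze ez ye; concatenated:

zeyeezyeyezeezyeezyezeyeyezeezye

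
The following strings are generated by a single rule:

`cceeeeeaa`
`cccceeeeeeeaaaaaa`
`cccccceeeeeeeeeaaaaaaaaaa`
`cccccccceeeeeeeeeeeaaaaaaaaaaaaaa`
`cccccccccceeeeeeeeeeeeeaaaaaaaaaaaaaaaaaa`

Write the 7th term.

Term n consists of 2n c's, followed by 2n+3 e's, followed by 4n-2 a's (n = 1, 2, …).
Setting n = 7 gives 14, 17, 26 characters in each block.

cccccccccccccceeeeeeeeeeeeeeeeeaaaaaaaaaaaaaaaaaaaaaaaaaa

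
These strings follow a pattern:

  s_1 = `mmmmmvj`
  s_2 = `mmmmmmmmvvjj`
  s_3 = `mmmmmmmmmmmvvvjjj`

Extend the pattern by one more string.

Each string has the form m^{3n+2} v^{n} j^{n} (n = 1, 2, …).
At n = 4 the blocks have lengths 14, 4, 4.

mmmmmmmmmmmmmmvvvvjjjj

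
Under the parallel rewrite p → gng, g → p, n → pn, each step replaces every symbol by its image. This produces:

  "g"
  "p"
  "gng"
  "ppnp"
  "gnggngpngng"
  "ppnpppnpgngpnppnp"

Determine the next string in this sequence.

gnggngpngnggnggngpngngppnpgngpngnggngpngng

φ(ppnpppnpgngpnppnp) expands symbol-by-symbol to gng gng pn gng gng gng pn gng p pn p gng pn gng gng pn gng; joining the 17 pieces gives the next term.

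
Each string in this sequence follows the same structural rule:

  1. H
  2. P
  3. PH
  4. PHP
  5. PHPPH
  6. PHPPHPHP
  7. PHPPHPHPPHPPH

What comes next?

PHPPHPHPPHPPHPHPPHPHP

Each term (from the third on) is the previous term followed by the one before it: term 3 = P·H = PH.
So term 8 is PHPPHPHPPHPPH·PHPPHPHP.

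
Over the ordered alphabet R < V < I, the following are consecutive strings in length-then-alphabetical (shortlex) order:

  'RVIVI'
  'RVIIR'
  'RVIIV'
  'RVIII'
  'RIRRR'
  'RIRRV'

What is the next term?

RIRRI

Find the rightmost character of RIRRV below I, bump it to the next letter, and reset everything to its right to R.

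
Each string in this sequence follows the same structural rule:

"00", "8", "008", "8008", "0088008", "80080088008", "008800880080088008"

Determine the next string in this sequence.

From term 3 onward, concatenate the second-to-last term with the last: 00·8 = 008, 8·008 = 8008, …
The next term joins 80080088008 and 008800880080088008.

80080088008008800880080088008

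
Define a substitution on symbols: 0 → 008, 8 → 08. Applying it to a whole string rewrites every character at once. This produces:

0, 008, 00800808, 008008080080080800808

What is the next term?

0080080800800808008080080080800800808008080080080800808

φ(008008080080080800808) expands symbol-by-symbol to 008 008 08 008 008 08 008 08 008 008 08 008 008 08 008 08 008 008 08 008 08; joining the 21 pieces gives the next term.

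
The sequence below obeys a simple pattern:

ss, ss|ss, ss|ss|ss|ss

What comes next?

Every step duplicates the string with '|' between the halves.
So the next term is two copies of ss|ss|ss|ss with '|' between the halves.

ss|ss|ss|ss|ss|ss|ss|ss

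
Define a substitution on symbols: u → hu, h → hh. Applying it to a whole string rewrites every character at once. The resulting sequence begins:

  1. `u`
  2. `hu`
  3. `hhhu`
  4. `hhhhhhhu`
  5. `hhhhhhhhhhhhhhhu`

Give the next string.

hhhhhhhhhhhhhhhhhhhhhhhhhhhhhhhu

Applying the rule to each of the 16 symbols of hhhhhhhhhhhhhhhu gives the pieces hh hh hh hh hh hh hh hh hh hh hh hh hh hh hh hu, which concatenate to the answer.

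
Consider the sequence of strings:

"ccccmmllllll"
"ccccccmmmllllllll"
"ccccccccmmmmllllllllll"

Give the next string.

ccccccccccmmmmmllllllllllll

The n-th term is 2n c's then n m's then 2n+2 l's, where the shown terms are n = 2, 3, 4.
For the next term, n = 5, so the run lengths are 10, 5, 12.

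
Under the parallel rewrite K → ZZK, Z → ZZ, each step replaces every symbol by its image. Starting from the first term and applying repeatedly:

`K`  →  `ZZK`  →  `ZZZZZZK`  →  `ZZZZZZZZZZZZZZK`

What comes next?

Rewriting the 15 symbols of ZZZZZZZZZZZZZZK one by one yields ZZ ZZ ZZ ZZ ZZ ZZ ZZ ZZ ZZ ZZ ZZ ZZ ZZ ZZ ZZK; concatenated:

ZZZZZZZZZZZZZZZZZZZZZZZZZZZZZZK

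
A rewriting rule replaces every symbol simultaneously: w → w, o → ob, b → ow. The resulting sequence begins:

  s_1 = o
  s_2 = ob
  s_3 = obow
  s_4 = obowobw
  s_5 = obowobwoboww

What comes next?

obowobwobowwobowobww

Rewriting each symbol of obowobwoboww: o→ob, b→ow, o→ob, w→w, o→ob, b→ow, w→w, o→ob, b→ow, o→ob, w→w, w→w, which concatenates to ob ow ob w ob ow w ob ow ob w w.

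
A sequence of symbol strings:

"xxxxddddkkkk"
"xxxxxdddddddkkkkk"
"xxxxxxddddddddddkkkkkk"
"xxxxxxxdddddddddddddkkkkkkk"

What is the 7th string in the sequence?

Reading off run lengths: x runs 4, 5, 6, 7; d runs 4, 7, 10, 13; k runs 4, 5, 6, 7 — each is linear in n (n = 1, 2, …).
At n = 7 the blocks have lengths 10, 22, 10.

xxxxxxxxxxddddddddddddddddddddddkkkkkkkkkk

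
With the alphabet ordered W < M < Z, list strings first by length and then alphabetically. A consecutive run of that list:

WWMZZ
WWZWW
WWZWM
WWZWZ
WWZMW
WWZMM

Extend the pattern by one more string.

WWZMZ

Find the rightmost character of WWZMM below Z, bump it to the next letter, and reset everything to its right to W.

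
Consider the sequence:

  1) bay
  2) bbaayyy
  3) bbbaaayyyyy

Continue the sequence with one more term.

bbbbaaaayyyyyyy

The n-th term is n b's then n a's then 2n-1 y's (n = 1, 2, …).
Setting n = 4 gives 4, 4, 7 characters in each block.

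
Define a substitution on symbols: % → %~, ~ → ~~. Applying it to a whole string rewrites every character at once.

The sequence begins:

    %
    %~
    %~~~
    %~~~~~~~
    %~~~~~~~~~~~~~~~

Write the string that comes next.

Rewriting the 16 symbols of %~~~~~~~~~~~~~~~ one by one yields %~ ~~ ~~ ~~ ~~ ~~ ~~ ~~ ~~ ~~ ~~ ~~ ~~ ~~ ~~ ~~; concatenated:

%~~~~~~~~~~~~~~~~~~~~~~~~~~~~~~~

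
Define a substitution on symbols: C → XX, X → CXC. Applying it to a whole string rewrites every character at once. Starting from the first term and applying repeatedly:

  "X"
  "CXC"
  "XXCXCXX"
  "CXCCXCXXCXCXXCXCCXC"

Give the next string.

Applying the rule to each of the 19 symbols of CXCCXCXXCXCXXCXCCXC gives the pieces XX CXC XX XX CXC XX CXC CXC XX CXC XX CXC CXC XX CXC XX XX CXC XX, which concatenate to the answer.

XXCXCXXXXCXCXXCXCCXCXXCXCXXCXCCXCXXCXCXXXXCXCXX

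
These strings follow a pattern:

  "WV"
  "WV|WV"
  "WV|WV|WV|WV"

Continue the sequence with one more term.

WV|WV|WV|WV|WV|WV|WV|WV

Every step duplicates the string with '|' between the halves.
So the next term is two copies of WV|WV|WV|WV with '|' between the halves.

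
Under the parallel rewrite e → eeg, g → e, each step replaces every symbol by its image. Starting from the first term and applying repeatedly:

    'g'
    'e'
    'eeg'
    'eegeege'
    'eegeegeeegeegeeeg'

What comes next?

φ(eegeegeeegeegeeeg) expands symbol-by-symbol to eeg eeg e eeg eeg e eeg eeg eeg e eeg eeg e eeg eeg eeg e; joining the 17 pieces gives the next term.

eegeegeeegeegeeegeegeegeeegeegeeegeegeege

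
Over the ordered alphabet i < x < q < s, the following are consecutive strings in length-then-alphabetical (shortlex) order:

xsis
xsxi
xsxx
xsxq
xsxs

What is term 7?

Stepping forward 2 times from xsxs: xsxs → xsqi, then the target.

xsqx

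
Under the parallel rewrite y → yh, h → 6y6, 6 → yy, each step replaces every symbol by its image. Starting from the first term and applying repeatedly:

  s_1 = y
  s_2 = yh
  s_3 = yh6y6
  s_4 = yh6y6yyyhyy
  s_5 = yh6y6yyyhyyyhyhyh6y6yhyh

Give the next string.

Rewriting the 24 symbols of yh6y6yyyhyyyhyhyh6y6yhyh one by one yields yh 6y6 yy yh yy yh yh yh 6y6 yh yh yh 6y6 yh 6y6 yh 6y6 yy yh yy yh 6y6 yh 6y6; concatenated:

yh6y6yyyhyyyhyhyh6y6yhyhyh6y6yh6y6yh6y6yyyhyyyh6y6yh6y6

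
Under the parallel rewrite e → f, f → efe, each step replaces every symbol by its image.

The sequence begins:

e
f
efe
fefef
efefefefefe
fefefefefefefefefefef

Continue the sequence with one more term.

Rewriting the 21 symbols of fefefefefefefefefefef one by one yields efe f efe f efe f efe f efe f efe f efe f efe f efe f efe f efe; concatenated:

efefefefefefefefefefefefefefefefefefefefefe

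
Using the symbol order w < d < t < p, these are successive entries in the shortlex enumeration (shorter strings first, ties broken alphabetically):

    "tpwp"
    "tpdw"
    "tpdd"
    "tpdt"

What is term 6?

Advancing 2 positions from tpdt through tpdt → tpdp reaches term 6.

tptw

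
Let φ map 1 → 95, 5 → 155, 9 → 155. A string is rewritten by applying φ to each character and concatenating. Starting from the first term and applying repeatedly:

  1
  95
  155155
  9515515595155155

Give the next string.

15515595155155951551551551559515515595155155

Replace each of the 16 characters of 9515515595155155 in place — 155 155 95 155 155 95 155 155 155 155 95 155 155 95 155 155 — and concatenate.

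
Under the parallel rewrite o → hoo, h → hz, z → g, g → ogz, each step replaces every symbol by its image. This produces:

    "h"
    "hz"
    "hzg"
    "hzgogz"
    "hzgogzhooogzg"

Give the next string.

Replace each of the 13 characters of hzgogzhooogzg in place — hz g ogz hoo ogz g hz hoo hoo hoo ogz g ogz — and concatenate.

hzgogzhooogzghzhoohoohooogzgogz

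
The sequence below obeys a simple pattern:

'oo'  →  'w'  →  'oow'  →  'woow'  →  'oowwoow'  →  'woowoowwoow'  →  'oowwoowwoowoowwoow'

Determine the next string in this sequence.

Each term (from the third on) is the two preceding terms concatenated in order: term 3 = oo·w = oow.
Continuing: woowoowwoow · oowwoowwoowoowwoow gives term 8.

woowoowwoowoowwoowwoowoowwoow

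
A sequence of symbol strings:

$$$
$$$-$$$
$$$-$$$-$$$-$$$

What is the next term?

s(k+1) = s(k)·-·s(k) — each term doubles the last with '-' between the halves.
Doubling $$$-$$$-$$$-$$$ with '-' between the halves:

$$$-$$$-$$$-$$$-$$$-$$$-$$$-$$$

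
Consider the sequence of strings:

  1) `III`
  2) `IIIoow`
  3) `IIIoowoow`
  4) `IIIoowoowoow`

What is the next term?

Each term is the previous one with oow appended.
One more step from IIIoowoowoow gives the answer.

IIIoowoowoowoow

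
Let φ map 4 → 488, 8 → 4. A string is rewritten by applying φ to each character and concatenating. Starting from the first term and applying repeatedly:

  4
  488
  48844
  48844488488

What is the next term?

Expanding 48844488488: 4→488, 8→4, 8→4, 4→488, 4→488, 4→488, 8→4, 8→4, 4→488, 8→4, 8→4. Concatenated: 488 4 4 488 488 488 4 4 488 4 4.

488444884884884448844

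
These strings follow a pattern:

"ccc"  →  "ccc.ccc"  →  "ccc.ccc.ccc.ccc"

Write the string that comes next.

s(k+1) = s(k)·.·s(k) — each term doubles the last with '.' between the halves.
So the next term is two copies of ccc.ccc.ccc.ccc with '.' between the halves.

ccc.ccc.ccc.ccc.ccc.ccc.ccc.ccc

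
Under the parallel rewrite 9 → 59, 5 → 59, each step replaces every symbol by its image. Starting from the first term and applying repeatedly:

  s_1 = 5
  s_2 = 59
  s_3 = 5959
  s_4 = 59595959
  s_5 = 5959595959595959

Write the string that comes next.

59595959595959595959595959595959

Replace each of the 16 characters of 5959595959595959 in place — 59 59 59 59 59 59 59 59 59 59 59 59 59 59 59 59 — and concatenate.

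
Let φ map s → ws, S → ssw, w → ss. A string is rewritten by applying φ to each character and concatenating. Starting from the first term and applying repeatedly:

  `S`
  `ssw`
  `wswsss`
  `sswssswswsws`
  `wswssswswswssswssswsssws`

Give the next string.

sswssswswswssswssswssswswswssswswswssswswswsssws

Replace each of the 24 characters of wswssswswswssswssswsssws in place — ss ws ss ws ws ws ss ws ss ws ss ws ws ws ss ws ws ws ss ws ws ws ss ws — and concatenate.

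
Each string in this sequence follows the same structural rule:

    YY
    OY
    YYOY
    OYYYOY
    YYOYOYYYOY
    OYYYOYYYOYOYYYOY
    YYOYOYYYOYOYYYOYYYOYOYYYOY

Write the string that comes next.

This is a Fibonacci-style word recurrence s(k) = s(k−2)·s(k−1): e.g. YY·OY = YYOY.
So term 8 is OYYYOYYYOYOYYYOY·YYOYOYYYOYOYYYOYYYOYOYYYOY.

OYYYOYYYOYOYYYOYYYOYOYYYOYOYYYOYYYOYOYYYOY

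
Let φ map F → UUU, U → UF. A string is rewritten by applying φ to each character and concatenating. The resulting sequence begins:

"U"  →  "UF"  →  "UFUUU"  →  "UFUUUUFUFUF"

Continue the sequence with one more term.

UFUUUUFUFUFUFUUUUFUUUUFUUU

Rewriting each symbol of UFUUUUFUFUF: U→UF, F→UUU, U→UF, U→UF, U→UF, U→UF, F→UUU, U→UF, F→UUU, U→UF, F→UUU, which concatenates to UF UUU UF UF UF UF UUU UF UUU UF UUU.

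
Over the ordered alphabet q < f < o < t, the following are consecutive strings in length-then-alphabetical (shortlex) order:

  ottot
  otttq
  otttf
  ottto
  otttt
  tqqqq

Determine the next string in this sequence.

tqqqf

Treat tqqqq as a base-4 numeral over the given alphabet and add one, carrying through any trailing t's.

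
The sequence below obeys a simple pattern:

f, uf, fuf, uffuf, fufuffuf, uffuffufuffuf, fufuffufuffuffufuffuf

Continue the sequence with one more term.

Each term (from the third on) is the two preceding terms concatenated in order: term 3 = f·uf = fuf.
So term 8 is uffuffufuffuf·fufuffufuffuffufuffuf.

uffuffufuffuffufuffufuffuffufuffuf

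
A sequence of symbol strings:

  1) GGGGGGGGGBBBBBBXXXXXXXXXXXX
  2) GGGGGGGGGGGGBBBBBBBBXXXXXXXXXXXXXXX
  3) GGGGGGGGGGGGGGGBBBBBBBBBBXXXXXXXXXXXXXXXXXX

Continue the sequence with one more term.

Term n consists of 3n G's, followed by 2n B's, followed by 3n+3 X's, where the shown terms are n = 3, 4, 5.
Setting n = 6 gives 18, 12, 21 characters in each block.

GGGGGGGGGGGGGGGGGGBBBBBBBBBBBBXXXXXXXXXXXXXXXXXXXXX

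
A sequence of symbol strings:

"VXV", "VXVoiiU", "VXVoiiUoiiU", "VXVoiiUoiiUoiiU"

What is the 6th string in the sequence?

VXVoiiUoiiUoiiUoiiUoiiU

Each term is the previous one with oiiU appended.
From VXVoiiUoiiUoiiU, 2 further steps: VXVoiiUoiiUoiiU → VXVoiiUoiiUoiiUoiiU → (answer).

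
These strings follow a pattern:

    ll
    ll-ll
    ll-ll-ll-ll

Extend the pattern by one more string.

Each string is two copies of the previous one joined by '-'.
Doubling ll-ll-ll-ll with '-' between the halves:

ll-ll-ll-ll-ll-ll-ll-ll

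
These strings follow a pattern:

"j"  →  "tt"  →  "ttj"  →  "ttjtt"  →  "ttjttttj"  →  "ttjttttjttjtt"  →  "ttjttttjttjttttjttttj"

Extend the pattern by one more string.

This is a Fibonacci-style word recurrence s(k) = s(k−1)·s(k−2): e.g. tt·j = ttj.
Continuing: ttjttttjttjttttjttttj · ttjttttjttjtt gives term 8.

ttjttttjttjttttjttttjttjttttjttjtt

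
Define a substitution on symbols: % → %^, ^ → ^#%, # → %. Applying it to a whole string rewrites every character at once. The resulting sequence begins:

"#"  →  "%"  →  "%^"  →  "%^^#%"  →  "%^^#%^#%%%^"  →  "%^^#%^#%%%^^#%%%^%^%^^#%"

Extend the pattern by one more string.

Replace each of the 24 characters of %^^#%^#%%%^^#%%%^%^%^^#% in place — %^ ^#% ^#% % %^ ^#% % %^ %^ %^ ^#% ^#% % %^ %^ %^ ^#% %^ ^#% %^ ^#% ^#% % %^ — and concatenate.

%^^#%^#%%%^^#%%%^%^%^^#%^#%%%^%^%^^#%%^^#%%^^#%^#%%%^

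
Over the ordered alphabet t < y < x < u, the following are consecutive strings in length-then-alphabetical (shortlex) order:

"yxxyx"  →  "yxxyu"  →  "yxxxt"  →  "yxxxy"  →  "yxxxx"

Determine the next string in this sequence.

yxxxu

Find the rightmost character of yxxxx below u, bump it to the next letter, and reset everything to its right to t.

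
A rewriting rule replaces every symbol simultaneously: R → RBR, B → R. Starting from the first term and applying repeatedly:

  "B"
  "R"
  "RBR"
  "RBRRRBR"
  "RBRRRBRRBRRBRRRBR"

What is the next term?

Rewriting the 17 symbols of RBRRRBRRBRRBRRRBR one by one yields RBR R RBR RBR RBR R RBR RBR R RBR RBR R RBR RBR RBR R RBR; concatenated:

RBRRRBRRBRRBRRRBRRBRRRBRRBRRRBRRBRRBRRRBR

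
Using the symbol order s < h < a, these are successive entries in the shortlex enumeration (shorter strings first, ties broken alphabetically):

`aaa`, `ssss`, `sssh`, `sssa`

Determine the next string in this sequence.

Treat sssa as a base-3 numeral over the given alphabet and add one, carrying through any trailing a's.

sshs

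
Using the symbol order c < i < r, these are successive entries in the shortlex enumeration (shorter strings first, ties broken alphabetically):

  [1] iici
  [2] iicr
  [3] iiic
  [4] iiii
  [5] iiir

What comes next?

Treat iiir as a base-3 numeral over the given alphabet and add one, carrying through any trailing r's.

iirc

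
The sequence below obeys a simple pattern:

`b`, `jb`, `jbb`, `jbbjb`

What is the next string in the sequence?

This is a Fibonacci-style word recurrence s(k) = s(k−1)·s(k−2): e.g. jb·b = jbb.
So term 5 is jbbjb·jbb.

jbbjbjbb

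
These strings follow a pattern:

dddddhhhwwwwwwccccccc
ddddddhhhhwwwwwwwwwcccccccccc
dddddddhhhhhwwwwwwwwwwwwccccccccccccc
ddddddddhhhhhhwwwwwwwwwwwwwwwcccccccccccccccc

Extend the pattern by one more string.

Term n consists of n+3 d's, followed by n+1 h's, followed by 3n w's, followed by 3n+1 c's, where the shown terms are n = 2, 3, 4, 5.
For the next term, n = 6, so the run lengths are 9, 7, 18, 19.

dddddddddhhhhhhhwwwwwwwwwwwwwwwwwwccccccccccccccccccc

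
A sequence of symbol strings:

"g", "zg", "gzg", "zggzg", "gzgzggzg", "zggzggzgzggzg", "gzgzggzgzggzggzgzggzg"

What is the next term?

This is a Fibonacci-style word recurrence s(k) = s(k−2)·s(k−1): e.g. g·zg = gzg.
So term 8 is zggzggzgzggzg·gzgzggzgzggzggzgzggzg.

zggzggzgzggzggzgzggzgzggzggzgzggzg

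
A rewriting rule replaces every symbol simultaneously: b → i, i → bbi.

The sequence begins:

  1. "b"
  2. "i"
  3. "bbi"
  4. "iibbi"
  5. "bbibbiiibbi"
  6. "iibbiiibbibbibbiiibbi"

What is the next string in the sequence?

bbibbiiibbibbibbiiibbiiibbiiibbibbibbiiibbi

φ(iibbiiibbibbibbiiibbi) expands symbol-by-symbol to bbi bbi i i bbi bbi bbi i i bbi i i bbi i i bbi bbi bbi i i bbi; joining the 21 pieces gives the next term.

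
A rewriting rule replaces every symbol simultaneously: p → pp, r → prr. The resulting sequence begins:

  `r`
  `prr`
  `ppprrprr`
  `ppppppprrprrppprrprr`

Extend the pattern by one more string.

Replace each of the 20 characters of ppppppprrprrppprrprr in place — pp pp pp pp pp pp pp prr prr pp prr prr pp pp pp prr prr pp prr prr — and concatenate.

ppppppppppppppprrprrppprrprrppppppprrprrppprrprr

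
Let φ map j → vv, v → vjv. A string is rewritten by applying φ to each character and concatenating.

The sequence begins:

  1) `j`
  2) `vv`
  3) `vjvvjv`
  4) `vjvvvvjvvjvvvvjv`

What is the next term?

vjvvvvjvvjvvjvvjvvvvjvvjvvvvjvvjvvjvvjvvvvjv

Applying the rule to each of the 16 symbols of vjvvvvjvvjvvvvjv gives the pieces vjv vv vjv vjv vjv vjv vv vjv vjv vv vjv vjv vjv vjv vv vjv, which concatenate to the answer.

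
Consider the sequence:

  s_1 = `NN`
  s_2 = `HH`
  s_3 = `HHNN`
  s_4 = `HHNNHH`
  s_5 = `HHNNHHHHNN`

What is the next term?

HHNNHHHHNNHHNNHH

Each term (from the third on) is the previous term followed by the one before it: term 3 = HH·NN = HHNN.
Continuing: HHNNHHHHNN · HHNNHH gives term 6.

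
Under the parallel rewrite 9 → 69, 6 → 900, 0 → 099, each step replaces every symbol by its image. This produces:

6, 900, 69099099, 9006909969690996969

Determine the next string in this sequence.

Rewriting the 19 symbols of 9006909969690996969 one by one yields 69 099 099 900 69 099 69 69 900 69 900 69 099 69 69 900 69 900 69; concatenated:

69099099900690996969900699006909969699006990069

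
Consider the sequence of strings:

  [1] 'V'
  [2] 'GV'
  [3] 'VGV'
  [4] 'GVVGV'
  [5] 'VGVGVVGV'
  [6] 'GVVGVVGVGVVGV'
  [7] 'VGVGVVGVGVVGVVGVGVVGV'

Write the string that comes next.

From term 3 onward, concatenate the second-to-last term with the last: V·GV = VGV, GV·VGV = GVVGV, …
Continuing: GVVGVVGVGVVGV · VGVGVVGVGVVGVVGVGVVGV gives term 8.

GVVGVVGVGVVGVVGVGVVGVGVVGVVGVGVVGV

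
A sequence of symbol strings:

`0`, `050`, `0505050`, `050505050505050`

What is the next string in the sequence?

0505050505050505050505050505050

Every step duplicates the string with '5' between the halves.
So the next term is two copies of 050505050505050 with '5' between the halves.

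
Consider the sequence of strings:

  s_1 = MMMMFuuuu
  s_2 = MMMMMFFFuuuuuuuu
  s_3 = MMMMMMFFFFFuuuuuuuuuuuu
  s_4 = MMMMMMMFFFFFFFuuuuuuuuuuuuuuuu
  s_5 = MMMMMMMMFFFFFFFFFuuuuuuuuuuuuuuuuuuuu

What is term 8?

MMMMMMMMMMMFFFFFFFFFFFFFFFuuuuuuuuuuuuuuuuuuuuuuuuuuuuuuuu

Each string has the form M^{n+3} F^{2n-1} u^{4n} (n = 1, 2, …).
For term 8, n = 8, so the run lengths are 11, 15, 32.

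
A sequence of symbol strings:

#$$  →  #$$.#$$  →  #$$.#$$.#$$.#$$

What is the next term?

#$$.#$$.#$$.#$$.#$$.#$$.#$$.#$$

s(k+1) = s(k)·.·s(k) — each term doubles the last with '.' between the halves.
So the next term is two copies of #$$.#$$.#$$.#$$ with '.' between the halves.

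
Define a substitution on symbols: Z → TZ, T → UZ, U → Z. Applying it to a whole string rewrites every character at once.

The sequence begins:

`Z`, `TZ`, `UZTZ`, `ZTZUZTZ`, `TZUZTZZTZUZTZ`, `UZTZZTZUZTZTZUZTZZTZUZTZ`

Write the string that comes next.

Replace each of the 24 characters of UZTZZTZUZTZTZUZTZZTZUZTZ in place — Z TZ UZ TZ TZ UZ TZ Z TZ UZ TZ UZ TZ Z TZ UZ TZ TZ UZ TZ Z TZ UZ TZ — and concatenate.

ZTZUZTZTZUZTZZTZUZTZUZTZZTZUZTZTZUZTZZTZUZTZ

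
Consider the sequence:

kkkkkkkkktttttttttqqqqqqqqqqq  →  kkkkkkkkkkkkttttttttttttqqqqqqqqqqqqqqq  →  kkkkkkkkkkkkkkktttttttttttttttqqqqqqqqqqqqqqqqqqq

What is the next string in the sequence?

Reading off run lengths: k runs 9, 12, 15; t runs 9, 12, 15; q runs 11, 15, 19 — each is linear in n, where the shown terms are n = 3, 4, 5.
For the next term, n = 6, so the run lengths are 18, 18, 23.

kkkkkkkkkkkkkkkkkkttttttttttttttttttqqqqqqqqqqqqqqqqqqqqqqq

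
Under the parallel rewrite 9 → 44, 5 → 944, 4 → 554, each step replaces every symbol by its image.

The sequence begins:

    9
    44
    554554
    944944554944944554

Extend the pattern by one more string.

Rewriting the 18 symbols of 944944554944944554 one by one yields 44 554 554 44 554 554 944 944 554 44 554 554 44 554 554 944 944 554; concatenated:

44554554445545549449445544455455444554554944944554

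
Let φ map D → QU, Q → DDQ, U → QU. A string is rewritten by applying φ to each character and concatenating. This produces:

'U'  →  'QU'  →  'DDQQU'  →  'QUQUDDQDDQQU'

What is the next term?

Rewriting each symbol of QUQUDDQDDQQU: Q→DDQ, U→QU, Q→DDQ, U→QU, D→QU, D→QU, Q→DDQ, D→QU, D→QU, Q→DDQ, Q→DDQ, U→QU, which concatenates to DDQ QU DDQ QU QU QU DDQ QU QU DDQ DDQ QU.

DDQQUDDQQUQUQUDDQQUQUDDQDDQQU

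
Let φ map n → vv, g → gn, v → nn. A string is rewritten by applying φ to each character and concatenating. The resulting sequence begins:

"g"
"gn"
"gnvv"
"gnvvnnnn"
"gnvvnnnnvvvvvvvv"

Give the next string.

Rewriting the 16 symbols of gnvvnnnnvvvvvvvv one by one yields gn vv nn nn vv vv vv vv nn nn nn nn nn nn nn nn; concatenated:

gnvvnnnnvvvvvvvvnnnnnnnnnnnnnnnn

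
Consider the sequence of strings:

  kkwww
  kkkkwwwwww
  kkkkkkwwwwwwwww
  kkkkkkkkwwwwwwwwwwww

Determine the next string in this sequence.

kkkkkkkkkkwwwwwwwwwwwwwww

The n-th term is 2n k's then 3n w's (n = 1, 2, …).
At n = 5 the blocks have lengths 10, 15.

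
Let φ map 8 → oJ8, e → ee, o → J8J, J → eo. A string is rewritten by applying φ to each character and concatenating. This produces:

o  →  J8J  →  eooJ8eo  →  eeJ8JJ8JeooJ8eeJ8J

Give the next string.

Replace each of the 18 characters of eeJ8JJ8JeooJ8eeJ8J in place — ee ee eo oJ8 eo eo oJ8 eo ee J8J J8J eo oJ8 ee ee eo oJ8 eo — and concatenate.

eeeeeooJ8eoeooJ8eoeeJ8JJ8JeooJ8eeeeeooJ8eo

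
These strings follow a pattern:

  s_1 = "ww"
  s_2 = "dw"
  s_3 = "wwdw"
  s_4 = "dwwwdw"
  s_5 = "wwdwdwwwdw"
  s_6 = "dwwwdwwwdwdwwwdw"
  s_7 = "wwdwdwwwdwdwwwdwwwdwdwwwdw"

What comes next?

This is a Fibonacci-style word recurrence s(k) = s(k−2)·s(k−1): e.g. ww·dw = wwdw.
Continuing: dwwwdwwwdwdwwwdw · wwdwdwwwdwdwwwdwwwdwdwwwdw gives term 8.

dwwwdwwwdwdwwwdwwwdwdwwwdwdwwwdwwwdwdwwwdw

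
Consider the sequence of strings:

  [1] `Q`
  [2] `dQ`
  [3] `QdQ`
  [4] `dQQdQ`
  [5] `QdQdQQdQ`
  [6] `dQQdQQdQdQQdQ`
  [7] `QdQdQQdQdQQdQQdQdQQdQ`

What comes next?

dQQdQQdQdQQdQQdQdQQdQdQQdQQdQdQQdQ

This is a Fibonacci-style word recurrence s(k) = s(k−2)·s(k−1): e.g. Q·dQ = QdQ.
So term 8 is dQQdQQdQdQQdQ·QdQdQQdQdQQdQQdQdQQdQ.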